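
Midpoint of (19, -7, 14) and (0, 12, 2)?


Midpoint = ((19+0)/2, (-7+12)/2, (14+2)/2) = (9.5, 2.5, 8)

(9.5, 2.5, 8)


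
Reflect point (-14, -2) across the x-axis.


Reflection across x-axis: (x, y) -> (x, -y)
(-14, -2) -> (-14, 2)

(-14, 2)


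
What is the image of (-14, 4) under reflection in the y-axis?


Reflection across y-axis: (x, y) -> (-x, y)
(-14, 4) -> (14, 4)

(14, 4)


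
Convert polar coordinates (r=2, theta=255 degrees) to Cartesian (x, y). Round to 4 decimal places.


x = 2 * cos(255) = -0.5176
y = 2 * sin(255) = -1.9319

(-0.5176, -1.9319)


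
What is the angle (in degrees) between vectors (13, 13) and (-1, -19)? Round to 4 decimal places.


dot = 13*-1 + 13*-19 = -260
|u| = 18.3848, |v| = 19.0263
cos(angle) = -0.7433
angle = 138.0128 degrees

138.0128 degrees


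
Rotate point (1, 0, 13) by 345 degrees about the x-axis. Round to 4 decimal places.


x' = 1
y' = 0*cos(345) - 13*sin(345) = 3.3646
z' = 0*sin(345) + 13*cos(345) = 12.557

(1, 3.3646, 12.557)


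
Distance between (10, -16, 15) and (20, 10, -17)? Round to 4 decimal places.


d = sqrt((20-10)^2 + (10--16)^2 + (-17-15)^2) = 42.4264

42.4264


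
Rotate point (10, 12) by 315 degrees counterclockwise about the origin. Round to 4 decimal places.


x' = 10*cos(315) - 12*sin(315) = 15.5563
y' = 10*sin(315) + 12*cos(315) = 1.4142

(15.5563, 1.4142)


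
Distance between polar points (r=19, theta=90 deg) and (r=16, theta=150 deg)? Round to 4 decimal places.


d = sqrt(r1^2 + r2^2 - 2*r1*r2*cos(t2-t1))
d = sqrt(19^2 + 16^2 - 2*19*16*cos(150-90)) = 17.6918

17.6918


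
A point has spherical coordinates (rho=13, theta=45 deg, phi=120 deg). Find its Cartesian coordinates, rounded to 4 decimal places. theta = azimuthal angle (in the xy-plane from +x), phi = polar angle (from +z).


x = 13 * sin(120) * cos(45) = 7.9608
y = 13 * sin(120) * sin(45) = 7.9608
z = 13 * cos(120) = -6.5

(7.9608, 7.9608, -6.5)


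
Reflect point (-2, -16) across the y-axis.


Reflection across y-axis: (x, y) -> (-x, y)
(-2, -16) -> (2, -16)

(2, -16)


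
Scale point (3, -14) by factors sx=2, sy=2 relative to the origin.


Scaling: (x*sx, y*sy) = (3*2, -14*2) = (6, -28)

(6, -28)


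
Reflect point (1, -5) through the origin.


Reflection through origin: (x, y) -> (-x, -y)
(1, -5) -> (-1, 5)

(-1, 5)


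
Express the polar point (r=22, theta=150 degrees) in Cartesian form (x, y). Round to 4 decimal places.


x = 22 * cos(150) = -19.0526
y = 22 * sin(150) = 11

(-19.0526, 11)


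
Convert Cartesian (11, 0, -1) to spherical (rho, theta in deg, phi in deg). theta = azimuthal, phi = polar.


rho = sqrt(11^2 + 0^2 + (-1)^2) = 11.0454
theta = atan2(0, 11) = 0 deg
phi = acos(-1/11.0454) = 95.1944 deg

rho = 11.0454, theta = 0 deg, phi = 95.1944 deg


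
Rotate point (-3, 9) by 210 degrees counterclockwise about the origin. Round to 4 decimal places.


x' = -3*cos(210) - 9*sin(210) = 7.0981
y' = -3*sin(210) + 9*cos(210) = -6.2942

(7.0981, -6.2942)


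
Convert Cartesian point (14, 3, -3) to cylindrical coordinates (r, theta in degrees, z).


r = sqrt(14^2 + 3^2) = 14.3178
theta = atan2(3, 14) = 12.0948 deg
z = -3

r = 14.3178, theta = 12.0948 deg, z = -3


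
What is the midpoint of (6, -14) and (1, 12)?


Midpoint = ((6+1)/2, (-14+12)/2) = (3.5, -1)

(3.5, -1)


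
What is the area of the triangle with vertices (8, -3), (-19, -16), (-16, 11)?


Area = |x1(y2-y3) + x2(y3-y1) + x3(y1-y2)| / 2
= |8*(-16-11) + -19*(11--3) + -16*(-3--16)| / 2
= 345

345


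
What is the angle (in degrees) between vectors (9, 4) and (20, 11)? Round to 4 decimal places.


dot = 9*20 + 4*11 = 224
|u| = 9.8489, |v| = 22.8254
cos(angle) = 0.9964
angle = 4.8483 degrees

4.8483 degrees


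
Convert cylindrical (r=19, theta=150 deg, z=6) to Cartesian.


x = 19 * cos(150) = -16.4545
y = 19 * sin(150) = 9.5
z = 6

(-16.4545, 9.5, 6)


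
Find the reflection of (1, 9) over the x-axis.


Reflection across x-axis: (x, y) -> (x, -y)
(1, 9) -> (1, -9)

(1, -9)


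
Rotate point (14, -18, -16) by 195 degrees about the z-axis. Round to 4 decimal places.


x' = 14*cos(195) - -18*sin(195) = -18.1817
y' = 14*sin(195) + -18*cos(195) = 13.7632
z' = -16

(-18.1817, 13.7632, -16)


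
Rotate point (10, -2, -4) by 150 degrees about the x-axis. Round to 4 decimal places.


x' = 10
y' = -2*cos(150) - -4*sin(150) = 3.7321
z' = -2*sin(150) + -4*cos(150) = 2.4641

(10, 3.7321, 2.4641)


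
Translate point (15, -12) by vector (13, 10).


Translation: (x+dx, y+dy) = (15+13, -12+10) = (28, -2)

(28, -2)


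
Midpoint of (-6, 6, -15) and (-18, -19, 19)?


Midpoint = ((-6+-18)/2, (6+-19)/2, (-15+19)/2) = (-12, -6.5, 2)

(-12, -6.5, 2)


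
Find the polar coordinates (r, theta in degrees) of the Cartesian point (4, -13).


r = sqrt(4^2 + (-13)^2) = 13.6015
theta = atan2(-13, 4) = 287.1027 degrees

r = 13.6015, theta = 287.1027 degrees


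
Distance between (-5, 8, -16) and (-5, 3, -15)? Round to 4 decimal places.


d = sqrt((-5--5)^2 + (3-8)^2 + (-15--16)^2) = 5.099

5.099


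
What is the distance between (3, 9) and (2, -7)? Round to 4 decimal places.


d = sqrt((2-3)^2 + (-7-9)^2) = 16.0312

16.0312


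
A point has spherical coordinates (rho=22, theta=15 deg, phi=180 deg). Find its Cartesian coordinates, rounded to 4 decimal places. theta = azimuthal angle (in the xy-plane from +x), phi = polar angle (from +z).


x = 22 * sin(180) * cos(15) = 0
y = 22 * sin(180) * sin(15) = 0
z = 22 * cos(180) = -22

(0, 0, -22)


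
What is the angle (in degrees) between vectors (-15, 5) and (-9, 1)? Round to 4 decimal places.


dot = -15*-9 + 5*1 = 140
|u| = 15.8114, |v| = 9.0554
cos(angle) = 0.9778
angle = 12.0948 degrees

12.0948 degrees


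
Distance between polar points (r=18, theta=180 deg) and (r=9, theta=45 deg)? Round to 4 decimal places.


d = sqrt(r1^2 + r2^2 - 2*r1*r2*cos(t2-t1))
d = sqrt(18^2 + 9^2 - 2*18*9*cos(45-180)) = 25.1814

25.1814


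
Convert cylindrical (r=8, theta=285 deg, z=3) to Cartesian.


x = 8 * cos(285) = 2.0706
y = 8 * sin(285) = -7.7274
z = 3

(2.0706, -7.7274, 3)


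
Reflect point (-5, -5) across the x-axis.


Reflection across x-axis: (x, y) -> (x, -y)
(-5, -5) -> (-5, 5)

(-5, 5)


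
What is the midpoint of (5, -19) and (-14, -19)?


Midpoint = ((5+-14)/2, (-19+-19)/2) = (-4.5, -19)

(-4.5, -19)


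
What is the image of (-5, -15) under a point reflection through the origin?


Reflection through origin: (x, y) -> (-x, -y)
(-5, -15) -> (5, 15)

(5, 15)


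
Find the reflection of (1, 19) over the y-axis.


Reflection across y-axis: (x, y) -> (-x, y)
(1, 19) -> (-1, 19)

(-1, 19)


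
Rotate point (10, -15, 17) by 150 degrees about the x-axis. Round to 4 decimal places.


x' = 10
y' = -15*cos(150) - 17*sin(150) = 4.4904
z' = -15*sin(150) + 17*cos(150) = -22.2224

(10, 4.4904, -22.2224)


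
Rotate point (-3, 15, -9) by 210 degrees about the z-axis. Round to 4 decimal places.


x' = -3*cos(210) - 15*sin(210) = 10.0981
y' = -3*sin(210) + 15*cos(210) = -11.4904
z' = -9

(10.0981, -11.4904, -9)


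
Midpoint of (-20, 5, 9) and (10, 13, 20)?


Midpoint = ((-20+10)/2, (5+13)/2, (9+20)/2) = (-5, 9, 14.5)

(-5, 9, 14.5)


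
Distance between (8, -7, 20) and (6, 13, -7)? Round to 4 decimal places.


d = sqrt((6-8)^2 + (13--7)^2 + (-7-20)^2) = 33.6601

33.6601


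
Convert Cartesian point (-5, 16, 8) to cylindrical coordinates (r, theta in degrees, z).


r = sqrt((-5)^2 + 16^2) = 16.7631
theta = atan2(16, -5) = 107.354 deg
z = 8

r = 16.7631, theta = 107.354 deg, z = 8


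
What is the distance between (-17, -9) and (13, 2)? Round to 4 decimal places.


d = sqrt((13--17)^2 + (2--9)^2) = 31.9531

31.9531


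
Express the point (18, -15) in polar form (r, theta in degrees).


r = sqrt(18^2 + (-15)^2) = 23.4307
theta = atan2(-15, 18) = 320.1944 degrees

r = 23.4307, theta = 320.1944 degrees


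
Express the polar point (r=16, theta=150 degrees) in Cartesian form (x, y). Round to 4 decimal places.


x = 16 * cos(150) = -13.8564
y = 16 * sin(150) = 8

(-13.8564, 8)


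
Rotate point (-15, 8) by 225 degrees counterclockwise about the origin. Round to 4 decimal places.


x' = -15*cos(225) - 8*sin(225) = 16.2635
y' = -15*sin(225) + 8*cos(225) = 4.9497

(16.2635, 4.9497)


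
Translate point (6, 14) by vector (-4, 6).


Translation: (x+dx, y+dy) = (6+-4, 14+6) = (2, 20)

(2, 20)


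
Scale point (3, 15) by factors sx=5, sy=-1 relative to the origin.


Scaling: (x*sx, y*sy) = (3*5, 15*-1) = (15, -15)

(15, -15)


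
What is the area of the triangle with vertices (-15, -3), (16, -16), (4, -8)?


Area = |x1(y2-y3) + x2(y3-y1) + x3(y1-y2)| / 2
= |-15*(-16--8) + 16*(-8--3) + 4*(-3--16)| / 2
= 46

46


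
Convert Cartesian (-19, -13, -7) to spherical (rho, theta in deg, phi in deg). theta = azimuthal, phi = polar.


rho = sqrt((-19)^2 + (-13)^2 + (-7)^2) = 24.0624
theta = atan2(-13, -19) = 214.3803 deg
phi = acos(-7/24.0624) = 106.9124 deg

rho = 24.0624, theta = 214.3803 deg, phi = 106.9124 deg


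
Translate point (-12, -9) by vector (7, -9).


Translation: (x+dx, y+dy) = (-12+7, -9+-9) = (-5, -18)

(-5, -18)


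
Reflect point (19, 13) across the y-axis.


Reflection across y-axis: (x, y) -> (-x, y)
(19, 13) -> (-19, 13)

(-19, 13)


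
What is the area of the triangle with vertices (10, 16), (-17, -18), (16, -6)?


Area = |x1(y2-y3) + x2(y3-y1) + x3(y1-y2)| / 2
= |10*(-18--6) + -17*(-6-16) + 16*(16--18)| / 2
= 399

399


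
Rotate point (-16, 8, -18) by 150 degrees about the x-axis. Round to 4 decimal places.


x' = -16
y' = 8*cos(150) - -18*sin(150) = 2.0718
z' = 8*sin(150) + -18*cos(150) = 19.5885

(-16, 2.0718, 19.5885)


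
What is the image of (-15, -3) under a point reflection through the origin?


Reflection through origin: (x, y) -> (-x, -y)
(-15, -3) -> (15, 3)

(15, 3)


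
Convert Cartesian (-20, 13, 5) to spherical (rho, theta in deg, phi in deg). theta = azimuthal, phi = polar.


rho = sqrt((-20)^2 + 13^2 + 5^2) = 24.3721
theta = atan2(13, -20) = 146.9761 deg
phi = acos(5/24.3721) = 78.1616 deg

rho = 24.3721, theta = 146.9761 deg, phi = 78.1616 deg


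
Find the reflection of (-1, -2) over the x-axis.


Reflection across x-axis: (x, y) -> (x, -y)
(-1, -2) -> (-1, 2)

(-1, 2)


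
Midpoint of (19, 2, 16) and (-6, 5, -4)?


Midpoint = ((19+-6)/2, (2+5)/2, (16+-4)/2) = (6.5, 3.5, 6)

(6.5, 3.5, 6)


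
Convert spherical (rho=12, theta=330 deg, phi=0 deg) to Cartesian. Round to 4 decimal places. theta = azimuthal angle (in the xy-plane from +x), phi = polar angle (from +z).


x = 12 * sin(0) * cos(330) = 0
y = 12 * sin(0) * sin(330) = 0
z = 12 * cos(0) = 12

(0, 0, 12)


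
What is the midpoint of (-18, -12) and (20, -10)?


Midpoint = ((-18+20)/2, (-12+-10)/2) = (1, -11)

(1, -11)


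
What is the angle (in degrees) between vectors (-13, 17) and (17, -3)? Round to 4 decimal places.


dot = -13*17 + 17*-3 = -272
|u| = 21.4009, |v| = 17.2627
cos(angle) = -0.7363
angle = 137.4133 degrees

137.4133 degrees


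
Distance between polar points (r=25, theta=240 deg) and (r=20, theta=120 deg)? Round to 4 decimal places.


d = sqrt(r1^2 + r2^2 - 2*r1*r2*cos(t2-t1))
d = sqrt(25^2 + 20^2 - 2*25*20*cos(120-240)) = 39.0512

39.0512


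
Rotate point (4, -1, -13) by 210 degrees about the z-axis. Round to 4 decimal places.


x' = 4*cos(210) - -1*sin(210) = -3.9641
y' = 4*sin(210) + -1*cos(210) = -1.134
z' = -13

(-3.9641, -1.134, -13)


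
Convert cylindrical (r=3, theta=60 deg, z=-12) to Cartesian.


x = 3 * cos(60) = 1.5
y = 3 * sin(60) = 2.5981
z = -12

(1.5, 2.5981, -12)


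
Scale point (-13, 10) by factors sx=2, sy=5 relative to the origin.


Scaling: (x*sx, y*sy) = (-13*2, 10*5) = (-26, 50)

(-26, 50)


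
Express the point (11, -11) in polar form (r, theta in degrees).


r = sqrt(11^2 + (-11)^2) = 15.5563
theta = atan2(-11, 11) = 315 degrees

r = 15.5563, theta = 315 degrees


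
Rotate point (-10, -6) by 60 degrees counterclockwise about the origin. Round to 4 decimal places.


x' = -10*cos(60) - -6*sin(60) = 0.1962
y' = -10*sin(60) + -6*cos(60) = -11.6603

(0.1962, -11.6603)


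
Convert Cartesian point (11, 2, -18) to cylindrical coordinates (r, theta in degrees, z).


r = sqrt(11^2 + 2^2) = 11.1803
theta = atan2(2, 11) = 10.3048 deg
z = -18

r = 11.1803, theta = 10.3048 deg, z = -18


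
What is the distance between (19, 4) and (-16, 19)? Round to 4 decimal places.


d = sqrt((-16-19)^2 + (19-4)^2) = 38.0789

38.0789


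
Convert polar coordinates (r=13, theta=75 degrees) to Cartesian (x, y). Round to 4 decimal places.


x = 13 * cos(75) = 3.3646
y = 13 * sin(75) = 12.557

(3.3646, 12.557)


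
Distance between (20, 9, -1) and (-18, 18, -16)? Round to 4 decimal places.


d = sqrt((-18-20)^2 + (18-9)^2 + (-16--1)^2) = 41.833

41.833


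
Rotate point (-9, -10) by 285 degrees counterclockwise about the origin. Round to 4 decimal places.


x' = -9*cos(285) - -10*sin(285) = -11.9886
y' = -9*sin(285) + -10*cos(285) = 6.1051

(-11.9886, 6.1051)


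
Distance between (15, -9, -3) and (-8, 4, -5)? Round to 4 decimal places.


d = sqrt((-8-15)^2 + (4--9)^2 + (-5--3)^2) = 26.4953

26.4953


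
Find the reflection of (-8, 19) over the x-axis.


Reflection across x-axis: (x, y) -> (x, -y)
(-8, 19) -> (-8, -19)

(-8, -19)


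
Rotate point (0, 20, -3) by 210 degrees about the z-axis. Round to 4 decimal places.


x' = 0*cos(210) - 20*sin(210) = 10
y' = 0*sin(210) + 20*cos(210) = -17.3205
z' = -3

(10, -17.3205, -3)


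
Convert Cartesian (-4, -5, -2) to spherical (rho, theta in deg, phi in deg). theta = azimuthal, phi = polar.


rho = sqrt((-4)^2 + (-5)^2 + (-2)^2) = 6.7082
theta = atan2(-5, -4) = 231.3402 deg
phi = acos(-2/6.7082) = 107.3461 deg

rho = 6.7082, theta = 231.3402 deg, phi = 107.3461 deg


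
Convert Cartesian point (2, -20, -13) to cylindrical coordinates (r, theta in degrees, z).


r = sqrt(2^2 + (-20)^2) = 20.0998
theta = atan2(-20, 2) = 275.7106 deg
z = -13

r = 20.0998, theta = 275.7106 deg, z = -13


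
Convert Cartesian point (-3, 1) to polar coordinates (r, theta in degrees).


r = sqrt((-3)^2 + 1^2) = 3.1623
theta = atan2(1, -3) = 161.5651 degrees

r = 3.1623, theta = 161.5651 degrees


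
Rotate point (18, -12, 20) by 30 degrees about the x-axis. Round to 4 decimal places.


x' = 18
y' = -12*cos(30) - 20*sin(30) = -20.3923
z' = -12*sin(30) + 20*cos(30) = 11.3205

(18, -20.3923, 11.3205)


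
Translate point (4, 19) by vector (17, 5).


Translation: (x+dx, y+dy) = (4+17, 19+5) = (21, 24)

(21, 24)


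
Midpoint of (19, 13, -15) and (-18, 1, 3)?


Midpoint = ((19+-18)/2, (13+1)/2, (-15+3)/2) = (0.5, 7, -6)

(0.5, 7, -6)


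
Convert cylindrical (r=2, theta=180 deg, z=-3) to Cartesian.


x = 2 * cos(180) = -2
y = 2 * sin(180) = 0
z = -3

(-2, 0, -3)


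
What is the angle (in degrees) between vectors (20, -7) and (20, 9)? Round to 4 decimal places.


dot = 20*20 + -7*9 = 337
|u| = 21.1896, |v| = 21.9317
cos(angle) = 0.7252
angle = 43.5178 degrees

43.5178 degrees


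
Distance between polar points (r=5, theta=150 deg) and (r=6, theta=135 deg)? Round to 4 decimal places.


d = sqrt(r1^2 + r2^2 - 2*r1*r2*cos(t2-t1))
d = sqrt(5^2 + 6^2 - 2*5*6*cos(135-150)) = 1.7448

1.7448


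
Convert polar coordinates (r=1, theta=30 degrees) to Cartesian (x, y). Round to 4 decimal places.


x = 1 * cos(30) = 0.866
y = 1 * sin(30) = 0.5

(0.866, 0.5)


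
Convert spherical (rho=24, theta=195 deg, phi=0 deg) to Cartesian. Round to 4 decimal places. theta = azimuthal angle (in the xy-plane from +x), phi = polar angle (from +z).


x = 24 * sin(0) * cos(195) = 0
y = 24 * sin(0) * sin(195) = 0
z = 24 * cos(0) = 24

(0, 0, 24)


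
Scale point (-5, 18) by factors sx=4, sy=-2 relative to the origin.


Scaling: (x*sx, y*sy) = (-5*4, 18*-2) = (-20, -36)

(-20, -36)


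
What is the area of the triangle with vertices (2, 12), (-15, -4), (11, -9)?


Area = |x1(y2-y3) + x2(y3-y1) + x3(y1-y2)| / 2
= |2*(-4--9) + -15*(-9-12) + 11*(12--4)| / 2
= 250.5

250.5


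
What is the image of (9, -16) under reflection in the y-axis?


Reflection across y-axis: (x, y) -> (-x, y)
(9, -16) -> (-9, -16)

(-9, -16)


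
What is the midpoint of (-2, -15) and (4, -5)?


Midpoint = ((-2+4)/2, (-15+-5)/2) = (1, -10)

(1, -10)


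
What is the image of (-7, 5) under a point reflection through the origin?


Reflection through origin: (x, y) -> (-x, -y)
(-7, 5) -> (7, -5)

(7, -5)


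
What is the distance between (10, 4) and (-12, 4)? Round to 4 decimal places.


d = sqrt((-12-10)^2 + (4-4)^2) = 22

22


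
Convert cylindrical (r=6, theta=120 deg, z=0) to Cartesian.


x = 6 * cos(120) = -3
y = 6 * sin(120) = 5.1962
z = 0

(-3, 5.1962, 0)


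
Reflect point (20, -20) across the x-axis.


Reflection across x-axis: (x, y) -> (x, -y)
(20, -20) -> (20, 20)

(20, 20)


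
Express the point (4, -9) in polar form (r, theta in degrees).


r = sqrt(4^2 + (-9)^2) = 9.8489
theta = atan2(-9, 4) = 293.9625 degrees

r = 9.8489, theta = 293.9625 degrees


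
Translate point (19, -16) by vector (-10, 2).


Translation: (x+dx, y+dy) = (19+-10, -16+2) = (9, -14)

(9, -14)


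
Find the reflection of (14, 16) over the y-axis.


Reflection across y-axis: (x, y) -> (-x, y)
(14, 16) -> (-14, 16)

(-14, 16)


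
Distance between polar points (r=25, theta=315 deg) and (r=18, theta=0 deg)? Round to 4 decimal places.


d = sqrt(r1^2 + r2^2 - 2*r1*r2*cos(t2-t1))
d = sqrt(25^2 + 18^2 - 2*25*18*cos(0-315)) = 17.6806

17.6806


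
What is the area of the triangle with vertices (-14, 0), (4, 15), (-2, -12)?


Area = |x1(y2-y3) + x2(y3-y1) + x3(y1-y2)| / 2
= |-14*(15--12) + 4*(-12-0) + -2*(0-15)| / 2
= 198

198


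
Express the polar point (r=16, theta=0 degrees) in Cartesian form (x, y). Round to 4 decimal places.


x = 16 * cos(0) = 16
y = 16 * sin(0) = 0

(16, 0)


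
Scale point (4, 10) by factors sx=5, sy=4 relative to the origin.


Scaling: (x*sx, y*sy) = (4*5, 10*4) = (20, 40)

(20, 40)


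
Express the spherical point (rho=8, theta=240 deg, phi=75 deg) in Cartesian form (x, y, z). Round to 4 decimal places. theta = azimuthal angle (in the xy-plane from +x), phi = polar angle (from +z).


x = 8 * sin(75) * cos(240) = -3.8637
y = 8 * sin(75) * sin(240) = -6.6921
z = 8 * cos(75) = 2.0706

(-3.8637, -6.6921, 2.0706)


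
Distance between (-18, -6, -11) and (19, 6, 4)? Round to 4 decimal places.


d = sqrt((19--18)^2 + (6--6)^2 + (4--11)^2) = 41.6893

41.6893


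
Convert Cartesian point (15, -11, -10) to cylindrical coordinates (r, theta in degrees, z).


r = sqrt(15^2 + (-11)^2) = 18.6011
theta = atan2(-11, 15) = 323.7462 deg
z = -10

r = 18.6011, theta = 323.7462 deg, z = -10


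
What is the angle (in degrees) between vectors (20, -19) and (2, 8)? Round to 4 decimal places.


dot = 20*2 + -19*8 = -112
|u| = 27.5862, |v| = 8.2462
cos(angle) = -0.4923
angle = 119.495 degrees

119.495 degrees


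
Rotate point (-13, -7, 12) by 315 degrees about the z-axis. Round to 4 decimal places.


x' = -13*cos(315) - -7*sin(315) = -14.1421
y' = -13*sin(315) + -7*cos(315) = 4.2426
z' = 12

(-14.1421, 4.2426, 12)


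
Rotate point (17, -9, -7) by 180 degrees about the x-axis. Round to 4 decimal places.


x' = 17
y' = -9*cos(180) - -7*sin(180) = 9
z' = -9*sin(180) + -7*cos(180) = 7

(17, 9, 7)


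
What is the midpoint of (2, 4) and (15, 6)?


Midpoint = ((2+15)/2, (4+6)/2) = (8.5, 5)

(8.5, 5)


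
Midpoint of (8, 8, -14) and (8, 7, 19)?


Midpoint = ((8+8)/2, (8+7)/2, (-14+19)/2) = (8, 7.5, 2.5)

(8, 7.5, 2.5)


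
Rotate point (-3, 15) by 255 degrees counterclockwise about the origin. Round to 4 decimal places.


x' = -3*cos(255) - 15*sin(255) = 15.2653
y' = -3*sin(255) + 15*cos(255) = -0.9845

(15.2653, -0.9845)


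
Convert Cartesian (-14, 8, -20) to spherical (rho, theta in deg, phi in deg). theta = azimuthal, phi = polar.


rho = sqrt((-14)^2 + 8^2 + (-20)^2) = 25.6905
theta = atan2(8, -14) = 150.2551 deg
phi = acos(-20/25.6905) = 141.1233 deg

rho = 25.6905, theta = 150.2551 deg, phi = 141.1233 deg


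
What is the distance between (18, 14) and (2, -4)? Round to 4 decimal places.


d = sqrt((2-18)^2 + (-4-14)^2) = 24.0832

24.0832


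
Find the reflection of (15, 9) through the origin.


Reflection through origin: (x, y) -> (-x, -y)
(15, 9) -> (-15, -9)

(-15, -9)


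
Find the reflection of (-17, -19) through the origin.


Reflection through origin: (x, y) -> (-x, -y)
(-17, -19) -> (17, 19)

(17, 19)


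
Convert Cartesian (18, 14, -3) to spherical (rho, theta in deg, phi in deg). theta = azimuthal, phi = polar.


rho = sqrt(18^2 + 14^2 + (-3)^2) = 23
theta = atan2(14, 18) = 37.875 deg
phi = acos(-3/23) = 97.4947 deg

rho = 23, theta = 37.875 deg, phi = 97.4947 deg


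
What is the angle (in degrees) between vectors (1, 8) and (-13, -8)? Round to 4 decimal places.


dot = 1*-13 + 8*-8 = -77
|u| = 8.0623, |v| = 15.2643
cos(angle) = -0.6257
angle = 128.7325 degrees

128.7325 degrees


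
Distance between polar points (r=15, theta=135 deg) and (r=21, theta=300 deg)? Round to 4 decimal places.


d = sqrt(r1^2 + r2^2 - 2*r1*r2*cos(t2-t1))
d = sqrt(15^2 + 21^2 - 2*15*21*cos(300-135)) = 35.7006

35.7006


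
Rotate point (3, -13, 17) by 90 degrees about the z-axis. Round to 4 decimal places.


x' = 3*cos(90) - -13*sin(90) = 13
y' = 3*sin(90) + -13*cos(90) = 3
z' = 17

(13, 3, 17)


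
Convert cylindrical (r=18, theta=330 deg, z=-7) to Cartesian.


x = 18 * cos(330) = 15.5885
y = 18 * sin(330) = -9
z = -7

(15.5885, -9, -7)


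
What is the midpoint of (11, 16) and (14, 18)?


Midpoint = ((11+14)/2, (16+18)/2) = (12.5, 17)

(12.5, 17)


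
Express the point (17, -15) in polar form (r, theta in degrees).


r = sqrt(17^2 + (-15)^2) = 22.6716
theta = atan2(-15, 17) = 318.5763 degrees

r = 22.6716, theta = 318.5763 degrees


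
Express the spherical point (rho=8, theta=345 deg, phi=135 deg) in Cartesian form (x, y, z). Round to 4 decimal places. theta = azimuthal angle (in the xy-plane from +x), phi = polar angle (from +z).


x = 8 * sin(135) * cos(345) = 5.4641
y = 8 * sin(135) * sin(345) = -1.4641
z = 8 * cos(135) = -5.6569

(5.4641, -1.4641, -5.6569)


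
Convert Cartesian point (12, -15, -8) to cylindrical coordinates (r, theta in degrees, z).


r = sqrt(12^2 + (-15)^2) = 19.2094
theta = atan2(-15, 12) = 308.6598 deg
z = -8

r = 19.2094, theta = 308.6598 deg, z = -8


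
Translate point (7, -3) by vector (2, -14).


Translation: (x+dx, y+dy) = (7+2, -3+-14) = (9, -17)

(9, -17)


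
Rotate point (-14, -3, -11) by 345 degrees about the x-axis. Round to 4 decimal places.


x' = -14
y' = -3*cos(345) - -11*sin(345) = -5.7448
z' = -3*sin(345) + -11*cos(345) = -9.8487

(-14, -5.7448, -9.8487)


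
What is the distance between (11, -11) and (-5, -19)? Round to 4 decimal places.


d = sqrt((-5-11)^2 + (-19--11)^2) = 17.8885

17.8885


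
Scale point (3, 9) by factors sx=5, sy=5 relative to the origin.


Scaling: (x*sx, y*sy) = (3*5, 9*5) = (15, 45)

(15, 45)


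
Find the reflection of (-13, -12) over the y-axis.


Reflection across y-axis: (x, y) -> (-x, y)
(-13, -12) -> (13, -12)

(13, -12)


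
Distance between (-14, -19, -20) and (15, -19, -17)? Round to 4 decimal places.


d = sqrt((15--14)^2 + (-19--19)^2 + (-17--20)^2) = 29.1548

29.1548


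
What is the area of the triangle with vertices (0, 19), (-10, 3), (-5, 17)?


Area = |x1(y2-y3) + x2(y3-y1) + x3(y1-y2)| / 2
= |0*(3-17) + -10*(17-19) + -5*(19-3)| / 2
= 30

30


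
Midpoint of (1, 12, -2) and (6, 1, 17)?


Midpoint = ((1+6)/2, (12+1)/2, (-2+17)/2) = (3.5, 6.5, 7.5)

(3.5, 6.5, 7.5)


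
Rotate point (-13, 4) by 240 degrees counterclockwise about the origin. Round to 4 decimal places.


x' = -13*cos(240) - 4*sin(240) = 9.9641
y' = -13*sin(240) + 4*cos(240) = 9.2583

(9.9641, 9.2583)


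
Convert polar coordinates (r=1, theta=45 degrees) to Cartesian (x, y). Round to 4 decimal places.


x = 1 * cos(45) = 0.7071
y = 1 * sin(45) = 0.7071

(0.7071, 0.7071)


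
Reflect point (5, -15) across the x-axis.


Reflection across x-axis: (x, y) -> (x, -y)
(5, -15) -> (5, 15)

(5, 15)


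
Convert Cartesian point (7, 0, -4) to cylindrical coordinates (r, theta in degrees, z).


r = sqrt(7^2 + 0^2) = 7
theta = atan2(0, 7) = 0 deg
z = -4

r = 7, theta = 0 deg, z = -4


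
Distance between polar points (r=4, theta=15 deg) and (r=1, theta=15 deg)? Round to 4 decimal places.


d = sqrt(r1^2 + r2^2 - 2*r1*r2*cos(t2-t1))
d = sqrt(4^2 + 1^2 - 2*4*1*cos(15-15)) = 3

3


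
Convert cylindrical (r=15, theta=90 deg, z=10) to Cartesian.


x = 15 * cos(90) = 0
y = 15 * sin(90) = 15
z = 10

(0, 15, 10)


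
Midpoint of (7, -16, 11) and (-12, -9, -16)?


Midpoint = ((7+-12)/2, (-16+-9)/2, (11+-16)/2) = (-2.5, -12.5, -2.5)

(-2.5, -12.5, -2.5)


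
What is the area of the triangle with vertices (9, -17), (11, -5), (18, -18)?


Area = |x1(y2-y3) + x2(y3-y1) + x3(y1-y2)| / 2
= |9*(-5--18) + 11*(-18--17) + 18*(-17--5)| / 2
= 55

55


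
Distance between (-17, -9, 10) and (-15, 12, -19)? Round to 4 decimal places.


d = sqrt((-15--17)^2 + (12--9)^2 + (-19-10)^2) = 35.8608

35.8608


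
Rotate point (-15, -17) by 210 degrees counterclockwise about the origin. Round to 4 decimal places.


x' = -15*cos(210) - -17*sin(210) = 4.4904
y' = -15*sin(210) + -17*cos(210) = 22.2224

(4.4904, 22.2224)


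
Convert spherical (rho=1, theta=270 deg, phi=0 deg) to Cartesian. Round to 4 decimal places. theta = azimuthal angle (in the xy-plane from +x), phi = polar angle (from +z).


x = 1 * sin(0) * cos(270) = 0
y = 1 * sin(0) * sin(270) = 0
z = 1 * cos(0) = 1

(0, 0, 1)


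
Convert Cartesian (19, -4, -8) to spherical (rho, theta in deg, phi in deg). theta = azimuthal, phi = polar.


rho = sqrt(19^2 + (-4)^2 + (-8)^2) = 21
theta = atan2(-4, 19) = 348.1113 deg
phi = acos(-8/21) = 112.3927 deg

rho = 21, theta = 348.1113 deg, phi = 112.3927 deg


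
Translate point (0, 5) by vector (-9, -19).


Translation: (x+dx, y+dy) = (0+-9, 5+-19) = (-9, -14)

(-9, -14)


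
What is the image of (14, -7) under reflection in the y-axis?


Reflection across y-axis: (x, y) -> (-x, y)
(14, -7) -> (-14, -7)

(-14, -7)


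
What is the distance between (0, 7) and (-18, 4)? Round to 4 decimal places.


d = sqrt((-18-0)^2 + (4-7)^2) = 18.2483

18.2483


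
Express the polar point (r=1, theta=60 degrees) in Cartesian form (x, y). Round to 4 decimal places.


x = 1 * cos(60) = 0.5
y = 1 * sin(60) = 0.866

(0.5, 0.866)


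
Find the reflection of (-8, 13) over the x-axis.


Reflection across x-axis: (x, y) -> (x, -y)
(-8, 13) -> (-8, -13)

(-8, -13)


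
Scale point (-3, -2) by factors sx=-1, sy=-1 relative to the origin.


Scaling: (x*sx, y*sy) = (-3*-1, -2*-1) = (3, 2)

(3, 2)


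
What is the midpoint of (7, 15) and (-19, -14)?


Midpoint = ((7+-19)/2, (15+-14)/2) = (-6, 0.5)

(-6, 0.5)


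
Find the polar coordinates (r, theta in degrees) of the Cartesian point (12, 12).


r = sqrt(12^2 + 12^2) = 16.9706
theta = atan2(12, 12) = 45 degrees

r = 16.9706, theta = 45 degrees


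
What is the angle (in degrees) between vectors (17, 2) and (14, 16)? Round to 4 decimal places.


dot = 17*14 + 2*16 = 270
|u| = 17.1172, |v| = 21.2603
cos(angle) = 0.7419
angle = 42.1042 degrees

42.1042 degrees


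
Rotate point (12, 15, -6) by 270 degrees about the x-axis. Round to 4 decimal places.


x' = 12
y' = 15*cos(270) - -6*sin(270) = -6
z' = 15*sin(270) + -6*cos(270) = -15

(12, -6, -15)


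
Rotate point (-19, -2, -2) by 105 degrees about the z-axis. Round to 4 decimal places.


x' = -19*cos(105) - -2*sin(105) = 6.8494
y' = -19*sin(105) + -2*cos(105) = -17.835
z' = -2

(6.8494, -17.835, -2)


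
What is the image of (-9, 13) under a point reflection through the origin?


Reflection through origin: (x, y) -> (-x, -y)
(-9, 13) -> (9, -13)

(9, -13)


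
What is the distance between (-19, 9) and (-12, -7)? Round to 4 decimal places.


d = sqrt((-12--19)^2 + (-7-9)^2) = 17.4642

17.4642


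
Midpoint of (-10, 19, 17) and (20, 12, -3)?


Midpoint = ((-10+20)/2, (19+12)/2, (17+-3)/2) = (5, 15.5, 7)

(5, 15.5, 7)


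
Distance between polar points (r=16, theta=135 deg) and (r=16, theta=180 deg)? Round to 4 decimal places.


d = sqrt(r1^2 + r2^2 - 2*r1*r2*cos(t2-t1))
d = sqrt(16^2 + 16^2 - 2*16*16*cos(180-135)) = 12.2459

12.2459


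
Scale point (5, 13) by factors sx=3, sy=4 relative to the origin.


Scaling: (x*sx, y*sy) = (5*3, 13*4) = (15, 52)

(15, 52)


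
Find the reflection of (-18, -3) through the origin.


Reflection through origin: (x, y) -> (-x, -y)
(-18, -3) -> (18, 3)

(18, 3)


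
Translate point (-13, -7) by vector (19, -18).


Translation: (x+dx, y+dy) = (-13+19, -7+-18) = (6, -25)

(6, -25)


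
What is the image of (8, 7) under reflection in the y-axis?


Reflection across y-axis: (x, y) -> (-x, y)
(8, 7) -> (-8, 7)

(-8, 7)


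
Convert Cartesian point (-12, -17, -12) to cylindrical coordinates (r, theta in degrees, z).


r = sqrt((-12)^2 + (-17)^2) = 20.8087
theta = atan2(-17, -12) = 234.7824 deg
z = -12

r = 20.8087, theta = 234.7824 deg, z = -12


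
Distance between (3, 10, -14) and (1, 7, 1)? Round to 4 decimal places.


d = sqrt((1-3)^2 + (7-10)^2 + (1--14)^2) = 15.4272

15.4272


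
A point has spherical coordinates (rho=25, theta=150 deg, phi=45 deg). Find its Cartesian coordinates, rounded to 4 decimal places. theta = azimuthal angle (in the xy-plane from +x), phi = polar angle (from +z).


x = 25 * sin(45) * cos(150) = -15.3093
y = 25 * sin(45) * sin(150) = 8.8388
z = 25 * cos(45) = 17.6777

(-15.3093, 8.8388, 17.6777)


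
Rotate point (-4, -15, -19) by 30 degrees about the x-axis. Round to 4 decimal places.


x' = -4
y' = -15*cos(30) - -19*sin(30) = -3.4904
z' = -15*sin(30) + -19*cos(30) = -23.9545

(-4, -3.4904, -23.9545)


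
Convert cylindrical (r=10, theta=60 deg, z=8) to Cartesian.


x = 10 * cos(60) = 5
y = 10 * sin(60) = 8.6603
z = 8

(5, 8.6603, 8)


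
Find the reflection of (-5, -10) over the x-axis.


Reflection across x-axis: (x, y) -> (x, -y)
(-5, -10) -> (-5, 10)

(-5, 10)


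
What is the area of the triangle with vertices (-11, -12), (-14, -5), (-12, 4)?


Area = |x1(y2-y3) + x2(y3-y1) + x3(y1-y2)| / 2
= |-11*(-5-4) + -14*(4--12) + -12*(-12--5)| / 2
= 20.5

20.5


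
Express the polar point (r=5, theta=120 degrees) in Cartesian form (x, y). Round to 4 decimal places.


x = 5 * cos(120) = -2.5
y = 5 * sin(120) = 4.3301

(-2.5, 4.3301)


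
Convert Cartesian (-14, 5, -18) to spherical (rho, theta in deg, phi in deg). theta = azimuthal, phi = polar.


rho = sqrt((-14)^2 + 5^2 + (-18)^2) = 23.3452
theta = atan2(5, -14) = 160.3462 deg
phi = acos(-18/23.3452) = 140.4469 deg

rho = 23.3452, theta = 160.3462 deg, phi = 140.4469 deg


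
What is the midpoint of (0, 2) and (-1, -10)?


Midpoint = ((0+-1)/2, (2+-10)/2) = (-0.5, -4)

(-0.5, -4)


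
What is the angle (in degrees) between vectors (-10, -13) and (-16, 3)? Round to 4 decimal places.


dot = -10*-16 + -13*3 = 121
|u| = 16.4012, |v| = 16.2788
cos(angle) = 0.4532
angle = 63.0511 degrees

63.0511 degrees


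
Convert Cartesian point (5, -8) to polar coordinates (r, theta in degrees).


r = sqrt(5^2 + (-8)^2) = 9.434
theta = atan2(-8, 5) = 302.0054 degrees

r = 9.434, theta = 302.0054 degrees


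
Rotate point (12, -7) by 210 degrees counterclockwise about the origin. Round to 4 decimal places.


x' = 12*cos(210) - -7*sin(210) = -13.8923
y' = 12*sin(210) + -7*cos(210) = 0.0622

(-13.8923, 0.0622)


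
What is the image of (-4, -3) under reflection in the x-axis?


Reflection across x-axis: (x, y) -> (x, -y)
(-4, -3) -> (-4, 3)

(-4, 3)


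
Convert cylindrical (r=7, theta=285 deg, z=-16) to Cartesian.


x = 7 * cos(285) = 1.8117
y = 7 * sin(285) = -6.7615
z = -16

(1.8117, -6.7615, -16)


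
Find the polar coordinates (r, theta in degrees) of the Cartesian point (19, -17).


r = sqrt(19^2 + (-17)^2) = 25.4951
theta = atan2(-17, 19) = 318.1798 degrees

r = 25.4951, theta = 318.1798 degrees


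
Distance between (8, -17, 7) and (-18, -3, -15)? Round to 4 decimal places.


d = sqrt((-18-8)^2 + (-3--17)^2 + (-15-7)^2) = 36.8239

36.8239


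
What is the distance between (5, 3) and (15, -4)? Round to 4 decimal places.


d = sqrt((15-5)^2 + (-4-3)^2) = 12.2066

12.2066


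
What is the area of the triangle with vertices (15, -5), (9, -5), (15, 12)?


Area = |x1(y2-y3) + x2(y3-y1) + x3(y1-y2)| / 2
= |15*(-5-12) + 9*(12--5) + 15*(-5--5)| / 2
= 51

51


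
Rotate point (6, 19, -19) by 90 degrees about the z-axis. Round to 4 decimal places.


x' = 6*cos(90) - 19*sin(90) = -19
y' = 6*sin(90) + 19*cos(90) = 6
z' = -19

(-19, 6, -19)


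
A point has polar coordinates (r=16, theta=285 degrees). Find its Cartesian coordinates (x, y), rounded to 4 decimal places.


x = 16 * cos(285) = 4.1411
y = 16 * sin(285) = -15.4548

(4.1411, -15.4548)


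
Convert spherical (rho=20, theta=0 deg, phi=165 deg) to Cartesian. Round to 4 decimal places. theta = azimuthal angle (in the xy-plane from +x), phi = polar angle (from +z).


x = 20 * sin(165) * cos(0) = 5.1764
y = 20 * sin(165) * sin(0) = 0
z = 20 * cos(165) = -19.3185

(5.1764, 0, -19.3185)


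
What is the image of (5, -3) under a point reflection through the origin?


Reflection through origin: (x, y) -> (-x, -y)
(5, -3) -> (-5, 3)

(-5, 3)


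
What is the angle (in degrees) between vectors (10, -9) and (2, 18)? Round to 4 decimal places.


dot = 10*2 + -9*18 = -142
|u| = 13.4536, |v| = 18.1108
cos(angle) = -0.5828
angle = 125.647 degrees

125.647 degrees


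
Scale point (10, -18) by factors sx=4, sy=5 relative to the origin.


Scaling: (x*sx, y*sy) = (10*4, -18*5) = (40, -90)

(40, -90)


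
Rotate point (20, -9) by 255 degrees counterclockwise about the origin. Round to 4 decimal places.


x' = 20*cos(255) - -9*sin(255) = -13.8697
y' = 20*sin(255) + -9*cos(255) = -16.9891

(-13.8697, -16.9891)


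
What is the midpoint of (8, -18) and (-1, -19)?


Midpoint = ((8+-1)/2, (-18+-19)/2) = (3.5, -18.5)

(3.5, -18.5)


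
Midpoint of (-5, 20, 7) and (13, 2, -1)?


Midpoint = ((-5+13)/2, (20+2)/2, (7+-1)/2) = (4, 11, 3)

(4, 11, 3)


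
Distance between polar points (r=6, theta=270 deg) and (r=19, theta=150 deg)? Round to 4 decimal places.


d = sqrt(r1^2 + r2^2 - 2*r1*r2*cos(t2-t1))
d = sqrt(6^2 + 19^2 - 2*6*19*cos(150-270)) = 22.6053

22.6053


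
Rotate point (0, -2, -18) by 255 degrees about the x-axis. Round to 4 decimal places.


x' = 0
y' = -2*cos(255) - -18*sin(255) = -16.869
z' = -2*sin(255) + -18*cos(255) = 6.5906

(0, -16.869, 6.5906)


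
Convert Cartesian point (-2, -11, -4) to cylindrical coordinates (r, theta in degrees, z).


r = sqrt((-2)^2 + (-11)^2) = 11.1803
theta = atan2(-11, -2) = 259.6952 deg
z = -4

r = 11.1803, theta = 259.6952 deg, z = -4


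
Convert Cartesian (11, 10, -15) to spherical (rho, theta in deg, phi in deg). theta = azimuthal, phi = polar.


rho = sqrt(11^2 + 10^2 + (-15)^2) = 21.1187
theta = atan2(10, 11) = 42.2737 deg
phi = acos(-15/21.1187) = 135.2569 deg

rho = 21.1187, theta = 42.2737 deg, phi = 135.2569 deg


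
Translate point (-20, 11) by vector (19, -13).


Translation: (x+dx, y+dy) = (-20+19, 11+-13) = (-1, -2)

(-1, -2)


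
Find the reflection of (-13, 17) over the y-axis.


Reflection across y-axis: (x, y) -> (-x, y)
(-13, 17) -> (13, 17)

(13, 17)


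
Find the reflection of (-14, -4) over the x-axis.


Reflection across x-axis: (x, y) -> (x, -y)
(-14, -4) -> (-14, 4)

(-14, 4)


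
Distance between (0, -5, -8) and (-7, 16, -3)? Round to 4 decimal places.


d = sqrt((-7-0)^2 + (16--5)^2 + (-3--8)^2) = 22.6936

22.6936


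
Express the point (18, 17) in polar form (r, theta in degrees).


r = sqrt(18^2 + 17^2) = 24.7588
theta = atan2(17, 18) = 43.3634 degrees

r = 24.7588, theta = 43.3634 degrees


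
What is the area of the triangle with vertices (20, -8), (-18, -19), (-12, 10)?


Area = |x1(y2-y3) + x2(y3-y1) + x3(y1-y2)| / 2
= |20*(-19-10) + -18*(10--8) + -12*(-8--19)| / 2
= 518

518


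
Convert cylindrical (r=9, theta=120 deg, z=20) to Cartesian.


x = 9 * cos(120) = -4.5
y = 9 * sin(120) = 7.7942
z = 20

(-4.5, 7.7942, 20)


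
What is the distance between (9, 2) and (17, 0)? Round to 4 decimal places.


d = sqrt((17-9)^2 + (0-2)^2) = 8.2462

8.2462


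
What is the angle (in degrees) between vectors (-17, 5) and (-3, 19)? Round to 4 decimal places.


dot = -17*-3 + 5*19 = 146
|u| = 17.72, |v| = 19.2354
cos(angle) = 0.4283
angle = 64.6378 degrees

64.6378 degrees


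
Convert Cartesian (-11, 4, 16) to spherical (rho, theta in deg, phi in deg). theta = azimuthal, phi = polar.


rho = sqrt((-11)^2 + 4^2 + 16^2) = 19.8242
theta = atan2(4, -11) = 160.0169 deg
phi = acos(16/19.8242) = 36.1871 deg

rho = 19.8242, theta = 160.0169 deg, phi = 36.1871 deg


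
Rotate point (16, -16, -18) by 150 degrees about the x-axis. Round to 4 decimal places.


x' = 16
y' = -16*cos(150) - -18*sin(150) = 22.8564
z' = -16*sin(150) + -18*cos(150) = 7.5885

(16, 22.8564, 7.5885)


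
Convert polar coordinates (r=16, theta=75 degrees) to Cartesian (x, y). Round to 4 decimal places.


x = 16 * cos(75) = 4.1411
y = 16 * sin(75) = 15.4548

(4.1411, 15.4548)


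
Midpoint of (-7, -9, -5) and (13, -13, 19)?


Midpoint = ((-7+13)/2, (-9+-13)/2, (-5+19)/2) = (3, -11, 7)

(3, -11, 7)


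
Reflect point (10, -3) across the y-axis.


Reflection across y-axis: (x, y) -> (-x, y)
(10, -3) -> (-10, -3)

(-10, -3)


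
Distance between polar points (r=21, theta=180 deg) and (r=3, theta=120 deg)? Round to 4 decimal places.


d = sqrt(r1^2 + r2^2 - 2*r1*r2*cos(t2-t1))
d = sqrt(21^2 + 3^2 - 2*21*3*cos(120-180)) = 19.6723

19.6723


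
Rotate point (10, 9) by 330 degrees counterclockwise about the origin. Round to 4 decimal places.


x' = 10*cos(330) - 9*sin(330) = 13.1603
y' = 10*sin(330) + 9*cos(330) = 2.7942

(13.1603, 2.7942)


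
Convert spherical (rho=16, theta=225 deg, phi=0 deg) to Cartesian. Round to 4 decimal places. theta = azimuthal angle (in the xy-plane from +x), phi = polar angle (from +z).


x = 16 * sin(0) * cos(225) = 0
y = 16 * sin(0) * sin(225) = 0
z = 16 * cos(0) = 16

(0, 0, 16)


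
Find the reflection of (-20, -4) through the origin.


Reflection through origin: (x, y) -> (-x, -y)
(-20, -4) -> (20, 4)

(20, 4)


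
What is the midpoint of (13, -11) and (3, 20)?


Midpoint = ((13+3)/2, (-11+20)/2) = (8, 4.5)

(8, 4.5)


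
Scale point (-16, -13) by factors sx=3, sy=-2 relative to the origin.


Scaling: (x*sx, y*sy) = (-16*3, -13*-2) = (-48, 26)

(-48, 26)


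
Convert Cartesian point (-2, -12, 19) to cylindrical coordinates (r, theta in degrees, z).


r = sqrt((-2)^2 + (-12)^2) = 12.1655
theta = atan2(-12, -2) = 260.5377 deg
z = 19

r = 12.1655, theta = 260.5377 deg, z = 19


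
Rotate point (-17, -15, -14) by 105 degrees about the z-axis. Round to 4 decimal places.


x' = -17*cos(105) - -15*sin(105) = 18.8888
y' = -17*sin(105) + -15*cos(105) = -12.5385
z' = -14

(18.8888, -12.5385, -14)
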